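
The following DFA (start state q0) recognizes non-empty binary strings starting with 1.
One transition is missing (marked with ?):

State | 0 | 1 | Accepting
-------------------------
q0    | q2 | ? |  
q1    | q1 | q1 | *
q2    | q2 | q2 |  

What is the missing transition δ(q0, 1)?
q1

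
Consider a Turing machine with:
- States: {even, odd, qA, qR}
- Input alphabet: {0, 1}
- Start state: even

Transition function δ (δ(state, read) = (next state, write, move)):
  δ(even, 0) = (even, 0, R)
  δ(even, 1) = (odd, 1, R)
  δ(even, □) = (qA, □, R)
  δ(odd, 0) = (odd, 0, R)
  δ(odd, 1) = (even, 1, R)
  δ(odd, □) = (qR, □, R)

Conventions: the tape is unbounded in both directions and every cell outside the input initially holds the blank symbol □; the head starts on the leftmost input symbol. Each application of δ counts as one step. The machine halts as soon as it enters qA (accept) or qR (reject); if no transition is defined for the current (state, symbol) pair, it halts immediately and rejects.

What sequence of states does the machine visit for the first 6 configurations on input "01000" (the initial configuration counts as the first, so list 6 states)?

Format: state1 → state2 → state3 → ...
Step 0: [even]01000 (head at position 0)
Step 1: δ(even, 0) = (even, 0, R)  ⊢  0[even]1000 (head at position 1)
Step 2: δ(even, 1) = (odd, 1, R)  ⊢  01[odd]000 (head at position 2)
Step 3: δ(odd, 0) = (odd, 0, R)  ⊢  010[odd]00 (head at position 3)
Step 4: δ(odd, 0) = (odd, 0, R)  ⊢  0100[odd]0 (head at position 4)
Step 5: δ(odd, 0) = (odd, 0, R)  ⊢  01000[odd]□ (head at position 5)
Reading off the states of these 6 configurations: even → even → odd → odd → odd → odd

Final answer: even → even → odd → odd → odd → odd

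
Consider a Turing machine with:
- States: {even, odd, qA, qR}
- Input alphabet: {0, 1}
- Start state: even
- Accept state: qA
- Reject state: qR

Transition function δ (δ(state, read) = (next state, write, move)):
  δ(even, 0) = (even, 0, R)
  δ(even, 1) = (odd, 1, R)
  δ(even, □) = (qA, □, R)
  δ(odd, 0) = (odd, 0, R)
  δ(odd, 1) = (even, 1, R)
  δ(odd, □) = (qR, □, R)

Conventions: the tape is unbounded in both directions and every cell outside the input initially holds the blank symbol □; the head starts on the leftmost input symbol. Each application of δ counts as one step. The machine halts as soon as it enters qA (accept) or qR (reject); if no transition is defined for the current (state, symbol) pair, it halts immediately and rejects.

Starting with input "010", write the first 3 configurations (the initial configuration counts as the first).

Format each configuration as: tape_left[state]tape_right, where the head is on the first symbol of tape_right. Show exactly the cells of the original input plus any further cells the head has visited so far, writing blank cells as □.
Step 0: [even]010 (head at position 0)
Step 1: δ(even, 0) = (even, 0, R)  ⊢  0[even]10 (head at position 1)
Step 2: δ(even, 1) = (odd, 1, R)  ⊢  01[odd]0 (head at position 2)

Final answer: [even]010 ⊢ 0[even]10 ⊢ 01[odd]0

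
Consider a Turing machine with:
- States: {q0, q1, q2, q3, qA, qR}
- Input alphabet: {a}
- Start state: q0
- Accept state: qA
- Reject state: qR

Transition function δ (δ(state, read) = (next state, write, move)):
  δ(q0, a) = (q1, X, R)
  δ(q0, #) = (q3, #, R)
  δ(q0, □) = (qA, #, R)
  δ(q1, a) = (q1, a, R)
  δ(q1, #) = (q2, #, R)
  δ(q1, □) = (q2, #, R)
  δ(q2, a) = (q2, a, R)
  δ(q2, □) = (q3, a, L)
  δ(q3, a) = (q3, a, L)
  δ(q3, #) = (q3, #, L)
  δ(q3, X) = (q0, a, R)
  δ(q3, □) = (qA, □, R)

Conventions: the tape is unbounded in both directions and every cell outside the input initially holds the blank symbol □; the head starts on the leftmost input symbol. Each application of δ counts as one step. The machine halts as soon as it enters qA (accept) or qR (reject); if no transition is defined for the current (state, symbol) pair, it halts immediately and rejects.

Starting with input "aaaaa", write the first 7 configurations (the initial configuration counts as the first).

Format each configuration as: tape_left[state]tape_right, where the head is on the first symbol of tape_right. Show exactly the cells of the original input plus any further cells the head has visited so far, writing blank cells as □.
Step 0: [q0]aaaaa (head at position 0)
Step 1: δ(q0, a) = (q1, X, R)  ⊢  X[q1]aaaa (head at position 1)
Step 2: δ(q1, a) = (q1, a, R)  ⊢  Xa[q1]aaa (head at position 2)
Step 3: δ(q1, a) = (q1, a, R)  ⊢  Xaa[q1]aa (head at position 3)
Step 4: δ(q1, a) = (q1, a, R)  ⊢  Xaaa[q1]a (head at position 4)
Step 5: δ(q1, a) = (q1, a, R)  ⊢  Xaaaa[q1]□ (head at position 5)
Step 6: δ(q1, □) = (q2, #, R)  ⊢  Xaaaa#[q2]□ (head at position 6)

Final answer: [q0]aaaaa ⊢ X[q1]aaaa ⊢ Xa[q1]aaa ⊢ Xaa[q1]aa ⊢ Xaaa[q1]a ⊢ Xaaaa[q1]□ ⊢ Xaaaa#[q2]□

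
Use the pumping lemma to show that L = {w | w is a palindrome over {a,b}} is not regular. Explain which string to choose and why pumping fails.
Language: L = {w | w is a palindrome over {a,b}} (strings that read the same forwards and backwards)
Step 1: Assume for contradiction that L is regular, with pumping length p.
Step 2: Choose s = a^p b a^p. Then s ∈ L (it reads the same forwards and backwards) and |s| ≥ p.
Step 3: Consider any decomposition s = xyz with |xy| ≤ p and |y| > 0. Since |xy| ≤ p and the first p symbols of s are all a's, y = a^k for some k with 1 ≤ k ≤ p.
Step 4: Pumping up (i = 2): xy²z = a^(p+k) b a^p. Its reverse is a^p b a^(p+k) ≠ a^(p+k) b a^p (the single b is no longer in the middle), so xy²z is not a palindrome and xy²z ∉ L.
This contradicts the pumping lemma, so L is not regular.

Final answer: Choose s = a^p b a^p. Since |xy| ≤ p, y = a^k with k ≥ 1. Then xy²z = a^(p+k) b a^p is not a palindrome, so ∉ L.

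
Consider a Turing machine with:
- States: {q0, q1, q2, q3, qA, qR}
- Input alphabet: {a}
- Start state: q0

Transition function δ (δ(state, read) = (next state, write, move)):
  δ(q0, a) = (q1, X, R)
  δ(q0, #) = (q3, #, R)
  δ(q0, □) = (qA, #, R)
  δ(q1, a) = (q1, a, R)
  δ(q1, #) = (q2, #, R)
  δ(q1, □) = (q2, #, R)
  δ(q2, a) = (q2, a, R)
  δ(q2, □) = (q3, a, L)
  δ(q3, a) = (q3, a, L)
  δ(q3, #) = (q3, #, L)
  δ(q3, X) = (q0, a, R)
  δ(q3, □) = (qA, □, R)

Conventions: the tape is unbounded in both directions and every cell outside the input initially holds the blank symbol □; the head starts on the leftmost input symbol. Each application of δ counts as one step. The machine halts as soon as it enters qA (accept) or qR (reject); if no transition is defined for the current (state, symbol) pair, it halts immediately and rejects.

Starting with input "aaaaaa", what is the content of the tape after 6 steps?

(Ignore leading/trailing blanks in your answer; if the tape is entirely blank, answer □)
Step 0: [q0]aaaaaa (head at position 0)
Step 1: δ(q0, a) = (q1, X, R)  ⊢  X[q1]aaaaa (head at position 1)
Step 2: δ(q1, a) = (q1, a, R)  ⊢  Xa[q1]aaaa (head at position 2)
Step 3: δ(q1, a) = (q1, a, R)  ⊢  Xaa[q1]aaa (head at position 3)
Step 4: δ(q1, a) = (q1, a, R)  ⊢  Xaaa[q1]aa (head at position 4)
Step 5: δ(q1, a) = (q1, a, R)  ⊢  Xaaaa[q1]a (head at position 5)
Step 6: δ(q1, a) = (q1, a, R)  ⊢  Xaaaaa[q1]□ (head at position 6)
Tape after 6 steps (ignoring surrounding blanks): Xaaaaa

Final answer: Tape: Xaaaaa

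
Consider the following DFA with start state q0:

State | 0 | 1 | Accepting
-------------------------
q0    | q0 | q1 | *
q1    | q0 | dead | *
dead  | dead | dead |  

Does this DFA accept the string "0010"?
Start in q0.
Read '0': q0 → q0
Read '0': q0 → q0
Read '1': q0 → q1
Read '0': q1 → q0
Final state q0 is accepting, so the string is accepted.

Final answer: Yes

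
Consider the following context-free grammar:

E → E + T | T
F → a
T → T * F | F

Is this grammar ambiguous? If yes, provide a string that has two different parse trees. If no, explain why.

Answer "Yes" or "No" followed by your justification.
This is the standard stratified expression grammar: '+' is introduced only by the left-recursive rule E → E + T and '*' only by the left-recursive rule T → T * F, with F → a. For any string, the last '+' must be the one produced at the root E (everything after it is a T containing no '+'), and likewise within each T the last '*' is produced at its root. This fixes the parse tree uniquely (left-associative, '*' binding tighter than '+'), so every string has exactly one parse tree.

Final answer: No - the grammar is unambiguous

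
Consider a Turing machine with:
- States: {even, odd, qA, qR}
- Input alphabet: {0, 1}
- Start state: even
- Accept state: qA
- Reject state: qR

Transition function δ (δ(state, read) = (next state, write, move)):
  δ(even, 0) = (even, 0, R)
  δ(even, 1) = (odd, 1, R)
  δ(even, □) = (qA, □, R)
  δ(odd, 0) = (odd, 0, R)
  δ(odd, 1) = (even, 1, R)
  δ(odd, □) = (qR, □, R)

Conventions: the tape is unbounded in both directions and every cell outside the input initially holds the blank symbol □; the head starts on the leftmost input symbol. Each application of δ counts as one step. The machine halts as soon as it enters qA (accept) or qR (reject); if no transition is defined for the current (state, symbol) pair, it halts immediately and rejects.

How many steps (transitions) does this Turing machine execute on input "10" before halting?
Step 0: [even]10 (head at position 0)
Step 1: δ(even, 1) = (odd, 1, R)  ⊢  1[odd]0 (head at position 1)
Step 2: δ(odd, 0) = (odd, 0, R)  ⊢  10[odd]□ (head at position 2)
Step 3: δ(odd, □) = (qR, □, R)  ⊢  10□[qR]□ (head at position 3)
The machine is in qR, so it halts and rejects.
Number of transitions executed: 3.

Final answer: 3 steps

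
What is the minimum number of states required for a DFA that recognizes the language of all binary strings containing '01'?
Language: binary strings containing '01'
Lower bound (Myhill–Nerode): the prefixes ε, 0, 01 are pairwise distinguishable:
  ε vs 01: suffix ε distinguishes them (ε is rejected, 01 is accepted)
  0 vs 01: suffix ε distinguishes them (0 is rejected, 01 is accepted)
  ε vs 0: suffix 1 distinguishes them (ε·1 = 1 is rejected, 0·1 = 01 is accepted)
So any DFA needs at least 3 states.
Upper bound: a DFA with 3 states exists (one state per class above: 'no progress', 'last symbol 0', and 'seen 01' (accepting sink)).
Minimum states: 3

Final answer: 3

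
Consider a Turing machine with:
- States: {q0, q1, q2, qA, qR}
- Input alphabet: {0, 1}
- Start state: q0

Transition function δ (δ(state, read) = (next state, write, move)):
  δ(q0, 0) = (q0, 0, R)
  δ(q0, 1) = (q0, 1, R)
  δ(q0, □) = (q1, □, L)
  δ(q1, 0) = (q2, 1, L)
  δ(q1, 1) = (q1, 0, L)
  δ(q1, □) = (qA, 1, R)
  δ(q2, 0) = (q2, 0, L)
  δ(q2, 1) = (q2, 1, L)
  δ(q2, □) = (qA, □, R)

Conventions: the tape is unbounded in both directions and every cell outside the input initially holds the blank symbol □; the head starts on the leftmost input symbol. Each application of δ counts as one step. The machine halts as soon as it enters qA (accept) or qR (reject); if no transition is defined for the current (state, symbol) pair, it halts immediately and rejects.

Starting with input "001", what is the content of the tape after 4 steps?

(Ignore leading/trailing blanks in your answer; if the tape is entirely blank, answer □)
Step 0: [q0]001 (head at position 0)
Step 1: δ(q0, 0) = (q0, 0, R)  ⊢  0[q0]01 (head at position 1)
Step 2: δ(q0, 0) = (q0, 0, R)  ⊢  00[q0]1 (head at position 2)
Step 3: δ(q0, 1) = (q0, 1, R)  ⊢  001[q0]□ (head at position 3)
Step 4: δ(q0, □) = (q1, □, L)  ⊢  00[q1]1□ (head at position 2)
Tape after 4 steps (ignoring surrounding blanks): 001

Final answer: Tape: 001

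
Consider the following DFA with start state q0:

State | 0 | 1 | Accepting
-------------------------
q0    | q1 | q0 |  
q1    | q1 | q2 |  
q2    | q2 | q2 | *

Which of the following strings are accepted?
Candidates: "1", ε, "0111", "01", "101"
"1": q0 → q0; q0 is not accepting → rejected
ε: q0; q0 is not accepting → rejected
"0111": q0 → q1 → q2 → q2 → q2; q2 is accepting → accepted
"01": q0 → q1 → q2; q2 is accepting → accepted
"101": q0 → q0 → q1 → q2; q2 is accepting → accepted

Final answer: "0111", "01", "101"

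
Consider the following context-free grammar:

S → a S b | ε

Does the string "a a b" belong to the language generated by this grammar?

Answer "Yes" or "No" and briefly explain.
Every derivation applies S → a S b some number n of times and then S → ε, producing a^n b^n with equally many a's and b's. The string a a b has two a's but only one b, so it cannot be derived.

Final answer: No - no valid derivation exists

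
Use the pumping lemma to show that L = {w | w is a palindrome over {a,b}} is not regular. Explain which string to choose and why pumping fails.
Language: L = {w | w is a palindrome over {a,b}} (strings that read the same forwards and backwards)
Step 1: Assume for contradiction that L is regular, with pumping length p.
Step 2: Choose s = a^p b a^p. Then s ∈ L (it reads the same forwards and backwards) and |s| ≥ p.
Step 3: Consider any decomposition s = xyz with |xy| ≤ p and |y| > 0. Since |xy| ≤ p and the first p symbols of s are all a's, y = a^k for some k with 1 ≤ k ≤ p.
Step 4: Pumping up (i = 2): xy²z = a^(p+k) b a^p. Its reverse is a^p b a^(p+k) ≠ a^(p+k) b a^p (the single b is no longer in the middle), so xy²z is not a palindrome and xy²z ∉ L.
This contradicts the pumping lemma, so L is not regular.

Final answer: Choose s = a^p b a^p. Since |xy| ≤ p, y = a^k with k ≥ 1. Then xy²z = a^(p+k) b a^p is not a palindrome, so ∉ L.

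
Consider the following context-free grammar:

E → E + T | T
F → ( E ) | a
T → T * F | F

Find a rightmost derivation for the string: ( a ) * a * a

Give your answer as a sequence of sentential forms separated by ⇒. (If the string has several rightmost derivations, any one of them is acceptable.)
Start with E.
Step 1: the rightmost non-terminal is E; apply E → T:  T
Step 2: the rightmost non-terminal is T; apply T → T * F:  T * F
Step 3: the rightmost non-terminal is F; apply F → a:  T * a
Step 4: the rightmost non-terminal is T; apply T → T * F:  T * F * a
Step 5: the rightmost non-terminal is F; apply F → a:  T * a * a
Step 6: the rightmost non-terminal is T; apply T → F:  F * a * a
Step 7: the rightmost non-terminal is F; apply F → ( E ):  ( E ) * a * a
Step 8: the rightmost non-terminal is E; apply E → T:  ( T ) * a * a
Step 9: the rightmost non-terminal is T; apply T → F:  ( F ) * a * a
Step 10: the rightmost non-terminal is F; apply F → a:  ( a ) * a * a

Final answer: E ⇒ T ⇒ T * F ⇒ T * a ⇒ T * F * a ⇒ T * a * a ⇒ F * a * a ⇒ ( E ) * a * a ⇒ ( T ) * a * a ⇒ ( F ) * a * a ⇒ ( a ) * a * a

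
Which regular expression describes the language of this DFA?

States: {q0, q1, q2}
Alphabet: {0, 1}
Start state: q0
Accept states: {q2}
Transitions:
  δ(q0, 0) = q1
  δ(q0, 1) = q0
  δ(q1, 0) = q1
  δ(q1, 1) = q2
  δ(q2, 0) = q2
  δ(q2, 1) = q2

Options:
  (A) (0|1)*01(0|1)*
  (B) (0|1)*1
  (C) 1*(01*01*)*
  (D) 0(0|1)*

Testing sample strings against the DFA:
  '111' -> rejected
  '00' -> rejected
  '00' -> rejected
  '01' -> accepted
Checking each option for a counterexample:
  (A) (0|1)*01(0|1)*: agrees with the DFA on all strings of length ≤ 4
  (B) (0|1)*1: '1' is rejected by the DFA but matches the regex → eliminated
  (C) 1*(01*01*)*: ε is rejected by the DFA but matches the regex → eliminated
  (D) 0(0|1)*: '0' is rejected by the DFA but matches the regex → eliminated
Only (A) (0|1)*01(0|1)* is consistent with the DFA.

Final answer: (A) (0|1)*01(0|1)*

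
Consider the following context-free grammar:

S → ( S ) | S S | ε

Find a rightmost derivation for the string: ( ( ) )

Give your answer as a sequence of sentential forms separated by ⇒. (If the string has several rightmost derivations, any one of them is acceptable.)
Start with S.
Step 1: the rightmost non-terminal is S; apply S → ( S ):  ( S )
Step 2: the rightmost non-terminal is S; apply S → ( S ):  ( ( S ) )
Step 3: the rightmost non-terminal is S; apply S → ε:  ( ( ) )

Final answer: S ⇒ ( S ) ⇒ ( ( S ) ) ⇒ ( ( ) )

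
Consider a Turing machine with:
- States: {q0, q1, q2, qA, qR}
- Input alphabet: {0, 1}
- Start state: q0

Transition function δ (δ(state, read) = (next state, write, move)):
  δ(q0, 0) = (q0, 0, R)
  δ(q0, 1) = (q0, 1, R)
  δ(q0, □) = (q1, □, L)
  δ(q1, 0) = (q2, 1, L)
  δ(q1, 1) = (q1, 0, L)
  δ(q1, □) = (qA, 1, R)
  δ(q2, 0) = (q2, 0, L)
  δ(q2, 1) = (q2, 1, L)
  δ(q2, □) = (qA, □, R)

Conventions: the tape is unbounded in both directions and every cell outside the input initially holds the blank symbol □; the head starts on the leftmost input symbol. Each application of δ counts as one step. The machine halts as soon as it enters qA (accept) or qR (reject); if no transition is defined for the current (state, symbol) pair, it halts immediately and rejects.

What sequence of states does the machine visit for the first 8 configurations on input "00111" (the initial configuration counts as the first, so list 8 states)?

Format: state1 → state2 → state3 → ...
Step 0: [q0]00111 (head at position 0)
Step 1: δ(q0, 0) = (q0, 0, R)  ⊢  0[q0]0111 (head at position 1)
Step 2: δ(q0, 0) = (q0, 0, R)  ⊢  00[q0]111 (head at position 2)
Step 3: δ(q0, 1) = (q0, 1, R)  ⊢  001[q0]11 (head at position 3)
Step 4: δ(q0, 1) = (q0, 1, R)  ⊢  0011[q0]1 (head at position 4)
Step 5: δ(q0, 1) = (q0, 1, R)  ⊢  00111[q0]□ (head at position 5)
Step 6: δ(q0, □) = (q1, □, L)  ⊢  0011[q1]1□ (head at position 4)
Step 7: δ(q1, 1) = (q1, 0, L)  ⊢  001[q1]10□ (head at position 3)
Reading off the states of these 8 configurations: q0 → q0 → q0 → q0 → q0 → q0 → q1 → q1

Final answer: q0 → q0 → q0 → q0 → q0 → q0 → q1 → q1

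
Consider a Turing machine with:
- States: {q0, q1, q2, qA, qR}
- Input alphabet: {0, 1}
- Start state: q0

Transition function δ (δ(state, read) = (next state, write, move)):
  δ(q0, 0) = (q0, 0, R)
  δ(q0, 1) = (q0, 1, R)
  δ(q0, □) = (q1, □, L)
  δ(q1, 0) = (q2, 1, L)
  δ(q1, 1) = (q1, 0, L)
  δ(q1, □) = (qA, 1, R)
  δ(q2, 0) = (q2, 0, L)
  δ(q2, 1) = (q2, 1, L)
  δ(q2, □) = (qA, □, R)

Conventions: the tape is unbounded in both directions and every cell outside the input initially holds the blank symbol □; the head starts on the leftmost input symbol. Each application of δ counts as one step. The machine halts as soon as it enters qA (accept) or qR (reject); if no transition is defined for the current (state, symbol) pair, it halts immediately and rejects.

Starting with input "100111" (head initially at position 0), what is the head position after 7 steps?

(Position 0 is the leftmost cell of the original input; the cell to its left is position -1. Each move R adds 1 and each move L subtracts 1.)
Step 0: [q0]100111 (head at position 0)
Step 1: δ(q0, 1) = (q0, 1, R)  ⊢  1[q0]00111 (head at position 1)
Step 2: δ(q0, 0) = (q0, 0, R)  ⊢  10[q0]0111 (head at position 2)
Step 3: δ(q0, 0) = (q0, 0, R)  ⊢  100[q0]111 (head at position 3)
Step 4: δ(q0, 1) = (q0, 1, R)  ⊢  1001[q0]11 (head at position 4)
Step 5: δ(q0, 1) = (q0, 1, R)  ⊢  10011[q0]1 (head at position 5)
Step 6: δ(q0, 1) = (q0, 1, R)  ⊢  100111[q0]□ (head at position 6)
Step 7: δ(q0, □) = (q1, □, L)  ⊢  10011[q1]1□ (head at position 5)
Head position after 7 steps: 5

Final answer: Position 5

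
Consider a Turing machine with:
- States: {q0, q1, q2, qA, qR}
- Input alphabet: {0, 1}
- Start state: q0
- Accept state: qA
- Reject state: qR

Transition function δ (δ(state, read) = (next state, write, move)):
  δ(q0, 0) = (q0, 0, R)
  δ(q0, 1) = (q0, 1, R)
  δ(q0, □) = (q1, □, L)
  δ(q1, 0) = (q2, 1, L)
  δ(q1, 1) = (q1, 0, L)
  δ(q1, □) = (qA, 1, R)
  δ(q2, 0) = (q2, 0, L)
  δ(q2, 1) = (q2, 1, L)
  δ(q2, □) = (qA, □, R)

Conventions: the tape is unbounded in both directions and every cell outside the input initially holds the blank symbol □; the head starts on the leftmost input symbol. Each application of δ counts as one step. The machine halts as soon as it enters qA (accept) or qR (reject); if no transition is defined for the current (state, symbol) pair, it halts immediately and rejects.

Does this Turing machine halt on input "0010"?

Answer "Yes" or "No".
Step 0: [q0]0010 (head at position 0)
Step 1: δ(q0, 0) = (q0, 0, R)  ⊢  0[q0]010 (head at position 1)
Step 2: δ(q0, 0) = (q0, 0, R)  ⊢  00[q0]10 (head at position 2)
Step 3: δ(q0, 1) = (q0, 1, R)  ⊢  001[q0]0 (head at position 3)
Step 4: δ(q0, 0) = (q0, 0, R)  ⊢  0010[q0]□ (head at position 4)
Step 5: δ(q0, □) = (q1, □, L)  ⊢  001[q1]0□ (head at position 3)
Step 6: δ(q1, 0) = (q2, 1, L)  ⊢  00[q2]11□ (head at position 2)
Step 7: δ(q2, 1) = (q2, 1, L)  ⊢  0[q2]011□ (head at position 1)
Step 8: δ(q2, 0) = (q2, 0, L)  ⊢  [q2]0011□ (head at position 0)
Step 9: δ(q2, 0) = (q2, 0, L)  ⊢  [q2]□0011□ (head at position -1)
Step 10: δ(q2, □) = (qA, □, R)  ⊢  □[qA]0011□ (head at position 0)
The machine is in qA, so it halts and accepts.
It halts after 10 steps.

Final answer: Yes - halts after 10 steps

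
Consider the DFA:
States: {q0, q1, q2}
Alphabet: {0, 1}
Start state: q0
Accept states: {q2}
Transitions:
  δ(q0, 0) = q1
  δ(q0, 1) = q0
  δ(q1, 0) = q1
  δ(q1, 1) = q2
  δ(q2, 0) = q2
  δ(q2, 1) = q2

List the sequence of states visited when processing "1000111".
Starting at q0
Read '1': q0 -> q0
Read '0': q0 -> q1
Read '0': q1 -> q1
Read '0': q1 -> q1
Read '1': q1 -> q2
Read '1': q2 -> q2
Read '1': q2 -> q2

Final answer: q0 -> q0 -> q1 -> q1 -> q1 -> q2 -> q2 -> q2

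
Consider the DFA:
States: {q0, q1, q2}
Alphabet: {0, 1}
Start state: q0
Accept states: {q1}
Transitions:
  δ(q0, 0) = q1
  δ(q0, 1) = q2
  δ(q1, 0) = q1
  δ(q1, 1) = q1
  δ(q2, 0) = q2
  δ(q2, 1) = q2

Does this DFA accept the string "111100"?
Processing string "111100":
  q0 --1--> q2
  q2 --1--> q2
  q2 --1--> q2
  q2 --1--> q2
  q2 --0--> q2
  q2 --0--> q2
Final state: q2
Accept states: {q1}
q2 is not an accept state, so the string is rejected.

Final answer: No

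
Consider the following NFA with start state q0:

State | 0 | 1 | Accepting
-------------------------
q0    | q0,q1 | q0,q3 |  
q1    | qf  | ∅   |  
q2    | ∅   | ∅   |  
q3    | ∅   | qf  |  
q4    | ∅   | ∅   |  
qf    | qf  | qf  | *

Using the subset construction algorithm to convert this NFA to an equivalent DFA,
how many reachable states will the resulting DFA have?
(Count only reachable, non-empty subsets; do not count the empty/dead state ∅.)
Start subset: {q0}
{q0}: on 0 → {q0, q1}, on 1 → {q0, q3}
{q0, q1}: on 0 → {q0, q1, qf}, on 1 → {q0, q3}
{q0, q3}: on 0 → {q0, q1}, on 1 → {q0, q3, qf}
{q0, q1, qf}: on 0 → {q0, q1, qf}, on 1 → {q0, q3, qf}
{q0, q3, qf}: on 0 → {q0, q1, qf}, on 1 → {q0, q3, qf}
Reachable non-empty subsets: {q0}, {q0, q1}, {q0, q3}, {q0, q1, qf}, {q0, q3, qf} — 5 in total.

Final answer: 5 states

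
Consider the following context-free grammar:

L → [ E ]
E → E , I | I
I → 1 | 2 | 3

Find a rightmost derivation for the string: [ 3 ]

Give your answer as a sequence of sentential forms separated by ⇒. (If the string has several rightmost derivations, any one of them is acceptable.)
Start with L.
Step 1: the rightmost non-terminal is L; apply L → [ E ]:  [ E ]
Step 2: the rightmost non-terminal is E; apply E → I:  [ I ]
Step 3: the rightmost non-terminal is I; apply I → 3:  [ 3 ]

Final answer: L ⇒ [ E ] ⇒ [ I ] ⇒ [ 3 ]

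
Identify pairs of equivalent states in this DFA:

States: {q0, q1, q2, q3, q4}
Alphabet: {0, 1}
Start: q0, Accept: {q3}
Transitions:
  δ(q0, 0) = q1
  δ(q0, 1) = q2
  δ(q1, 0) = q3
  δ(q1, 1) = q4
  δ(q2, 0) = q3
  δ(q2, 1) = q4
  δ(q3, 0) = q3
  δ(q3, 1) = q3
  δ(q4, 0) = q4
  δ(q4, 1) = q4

Using the table-filling algorithm:
Round 0 – mark pairs where exactly one state is accepting: (q0,q3), (q1,q3), (q2,q3), (q3,q4)
Round 1 – newly marked: (q0,q1) [on 0: q1 vs q3, already marked]; (q0,q2) [on 0: q1 vs q3, already marked]; (q1,q4) [on 0: q3 vs q4, already marked]; (q2,q4) [on 0: q3 vs q4, already marked]
Round 2 – newly marked: (q0,q4) [on 0: q1 vs q4, already marked]
No further pairs can be marked.
(q1, q2) unmarked: δ(q1,0)=q3, δ(q2,0)=q3; δ(q1,1)=q4, δ(q2,1)=q4 → equivalent
Equivalent pairs: (q1, q2)

Final answer: Equivalent pairs: (q1, q2)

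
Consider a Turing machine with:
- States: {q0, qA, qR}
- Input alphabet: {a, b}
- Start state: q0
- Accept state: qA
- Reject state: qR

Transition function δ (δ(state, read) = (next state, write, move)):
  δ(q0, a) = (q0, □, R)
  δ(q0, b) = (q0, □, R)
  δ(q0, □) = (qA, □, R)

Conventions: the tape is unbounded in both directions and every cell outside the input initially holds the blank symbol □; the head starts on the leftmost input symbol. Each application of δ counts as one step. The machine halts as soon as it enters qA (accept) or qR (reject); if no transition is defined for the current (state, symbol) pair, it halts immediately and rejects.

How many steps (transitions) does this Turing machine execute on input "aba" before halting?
Step 0: [q0]aba (head at position 0)
Step 1: δ(q0, a) = (q0, □, R)  ⊢  □[q0]ba (head at position 1)
Step 2: δ(q0, b) = (q0, □, R)  ⊢  □□[q0]a (head at position 2)
Step 3: δ(q0, a) = (q0, □, R)  ⊢  □□□[q0]□ (head at position 3)
Step 4: δ(q0, □) = (qA, □, R)  ⊢  □□□□[qA]□ (head at position 4)
The machine is in qA, so it halts and accepts.
Number of transitions executed: 4.

Final answer: 4 steps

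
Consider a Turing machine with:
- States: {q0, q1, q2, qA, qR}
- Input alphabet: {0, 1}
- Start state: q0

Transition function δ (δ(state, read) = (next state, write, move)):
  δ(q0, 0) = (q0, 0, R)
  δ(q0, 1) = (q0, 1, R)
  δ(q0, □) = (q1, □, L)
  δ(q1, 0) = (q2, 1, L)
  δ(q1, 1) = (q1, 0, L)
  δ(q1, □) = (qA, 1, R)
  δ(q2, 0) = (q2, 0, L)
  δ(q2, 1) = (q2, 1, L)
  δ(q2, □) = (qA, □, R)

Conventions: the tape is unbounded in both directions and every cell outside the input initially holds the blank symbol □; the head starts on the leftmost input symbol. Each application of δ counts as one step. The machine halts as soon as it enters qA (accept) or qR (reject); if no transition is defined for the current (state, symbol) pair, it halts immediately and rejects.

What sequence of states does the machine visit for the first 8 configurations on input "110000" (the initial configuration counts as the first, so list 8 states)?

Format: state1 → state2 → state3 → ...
Step 0: [q0]110000 (head at position 0)
Step 1: δ(q0, 1) = (q0, 1, R)  ⊢  1[q0]10000 (head at position 1)
Step 2: δ(q0, 1) = (q0, 1, R)  ⊢  11[q0]0000 (head at position 2)
Step 3: δ(q0, 0) = (q0, 0, R)  ⊢  110[q0]000 (head at position 3)
Step 4: δ(q0, 0) = (q0, 0, R)  ⊢  1100[q0]00 (head at position 4)
Step 5: δ(q0, 0) = (q0, 0, R)  ⊢  11000[q0]0 (head at position 5)
Step 6: δ(q0, 0) = (q0, 0, R)  ⊢  110000[q0]□ (head at position 6)
Step 7: δ(q0, □) = (q1, □, L)  ⊢  11000[q1]0□ (head at position 5)
Reading off the states of these 8 configurations: q0 → q0 → q0 → q0 → q0 → q0 → q0 → q1

Final answer: q0 → q0 → q0 → q0 → q0 → q0 → q0 → q1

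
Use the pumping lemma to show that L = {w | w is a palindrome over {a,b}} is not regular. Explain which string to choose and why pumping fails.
Language: L = {w | w is a palindrome over {a,b}} (strings that read the same forwards and backwards)
Step 1: Assume for contradiction that L is regular, with pumping length p.
Step 2: Choose s = a^p b a^p. Then s ∈ L (it reads the same forwards and backwards) and |s| ≥ p.
Step 3: Consider any decomposition s = xyz with |xy| ≤ p and |y| > 0. Since |xy| ≤ p and the first p symbols of s are all a's, y = a^k for some k with 1 ≤ k ≤ p.
Step 4: Pumping up (i = 2): xy²z = a^(p+k) b a^p. Its reverse is a^p b a^(p+k) ≠ a^(p+k) b a^p (the single b is no longer in the middle), so xy²z is not a palindrome and xy²z ∉ L.
This contradicts the pumping lemma, so L is not regular.

Final answer: Choose s = a^p b a^p. Since |xy| ≤ p, y = a^k with k ≥ 1. Then xy²z = a^(p+k) b a^p is not a palindrome, so ∉ L.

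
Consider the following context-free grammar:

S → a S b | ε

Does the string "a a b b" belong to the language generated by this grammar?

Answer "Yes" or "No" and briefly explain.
A derivation exists: S ⇒ a S b ⇒ a a S b b ⇒ a a b b (using S → a S b twice, then S → ε).

Final answer: Yes - a valid derivation exists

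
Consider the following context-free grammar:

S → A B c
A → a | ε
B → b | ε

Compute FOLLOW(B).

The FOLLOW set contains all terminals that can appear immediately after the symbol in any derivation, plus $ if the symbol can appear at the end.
B occurs in S → A B c, immediately followed by the terminal c. So FOLLOW(B) = {c}.

Final answer: {c}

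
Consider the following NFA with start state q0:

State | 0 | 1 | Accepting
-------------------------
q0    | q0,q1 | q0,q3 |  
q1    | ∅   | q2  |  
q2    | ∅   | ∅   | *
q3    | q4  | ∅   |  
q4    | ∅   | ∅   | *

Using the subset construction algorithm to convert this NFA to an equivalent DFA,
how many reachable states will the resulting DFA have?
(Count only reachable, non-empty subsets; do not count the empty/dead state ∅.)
Start subset: {q0}
{q0}: on 0 → {q0, q1}, on 1 → {q0, q3}
{q0, q1}: on 0 → {q0, q1}, on 1 → {q0, q2, q3}
{q0, q3}: on 0 → {q0, q1, q4}, on 1 → {q0, q3}
{q0, q2, q3}: on 0 → {q0, q1, q4}, on 1 → {q0, q3}
{q0, q1, q4}: on 0 → {q0, q1}, on 1 → {q0, q2, q3}
Reachable non-empty subsets: {q0}, {q0, q1}, {q0, q3}, {q0, q2, q3}, {q0, q1, q4} — 5 in total.

Final answer: 5 states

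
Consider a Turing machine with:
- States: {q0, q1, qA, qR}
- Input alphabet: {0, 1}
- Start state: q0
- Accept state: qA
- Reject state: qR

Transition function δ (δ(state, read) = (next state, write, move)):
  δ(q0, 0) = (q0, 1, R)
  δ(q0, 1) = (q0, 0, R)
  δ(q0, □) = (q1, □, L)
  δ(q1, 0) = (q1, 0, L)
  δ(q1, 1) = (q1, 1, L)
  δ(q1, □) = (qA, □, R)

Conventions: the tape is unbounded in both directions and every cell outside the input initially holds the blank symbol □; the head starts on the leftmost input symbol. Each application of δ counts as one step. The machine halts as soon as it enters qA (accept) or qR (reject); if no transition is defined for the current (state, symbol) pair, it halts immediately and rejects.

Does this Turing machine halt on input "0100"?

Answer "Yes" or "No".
Step 0: [q0]0100 (head at position 0)
Step 1: δ(q0, 0) = (q0, 1, R)  ⊢  1[q0]100 (head at position 1)
Step 2: δ(q0, 1) = (q0, 0, R)  ⊢  10[q0]00 (head at position 2)
Step 3: δ(q0, 0) = (q0, 1, R)  ⊢  101[q0]0 (head at position 3)
Step 4: δ(q0, 0) = (q0, 1, R)  ⊢  1011[q0]□ (head at position 4)
Step 5: δ(q0, □) = (q1, □, L)  ⊢  101[q1]1□ (head at position 3)
Step 6: δ(q1, 1) = (q1, 1, L)  ⊢  10[q1]11□ (head at position 2)
Step 7: δ(q1, 1) = (q1, 1, L)  ⊢  1[q1]011□ (head at position 1)
Step 8: δ(q1, 0) = (q1, 0, L)  ⊢  [q1]1011□ (head at position 0)
Step 9: δ(q1, 1) = (q1, 1, L)  ⊢  [q1]□1011□ (head at position -1)
Step 10: δ(q1, □) = (qA, □, R)  ⊢  □[qA]1011□ (head at position 0)
The machine is in qA, so it halts and accepts.
It halts after 10 steps.

Final answer: Yes - halts after 10 steps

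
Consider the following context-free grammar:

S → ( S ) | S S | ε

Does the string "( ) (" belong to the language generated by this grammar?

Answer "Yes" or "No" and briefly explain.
Each production adds parentheses only in matched pairs (S → ( S )) or none at all, so every derived string has equally many '(' and ')'. The string ( ) ( has two '(' and one ')', so it cannot be derived.

Final answer: No - no valid derivation exists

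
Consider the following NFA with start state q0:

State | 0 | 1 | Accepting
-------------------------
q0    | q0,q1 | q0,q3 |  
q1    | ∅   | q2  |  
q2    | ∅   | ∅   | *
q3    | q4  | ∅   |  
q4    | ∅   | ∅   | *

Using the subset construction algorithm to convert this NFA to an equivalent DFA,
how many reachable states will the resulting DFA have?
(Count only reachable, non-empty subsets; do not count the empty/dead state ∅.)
Start subset: {q0}
{q0}: on 0 → {q0, q1}, on 1 → {q0, q3}
{q0, q1}: on 0 → {q0, q1}, on 1 → {q0, q2, q3}
{q0, q3}: on 0 → {q0, q1, q4}, on 1 → {q0, q3}
{q0, q2, q3}: on 0 → {q0, q1, q4}, on 1 → {q0, q3}
{q0, q1, q4}: on 0 → {q0, q1}, on 1 → {q0, q2, q3}
Reachable non-empty subsets: {q0}, {q0, q1}, {q0, q3}, {q0, q2, q3}, {q0, q1, q4} — 5 in total.

Final answer: 5 states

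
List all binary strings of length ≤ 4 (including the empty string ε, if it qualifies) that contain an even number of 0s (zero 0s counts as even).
Checking every binary string of length 0 to 4:
  Length 0: accepted: ε | rejected: (none)
  Length 1: accepted: 1 | rejected: 0
  Length 2: accepted: 00, 11 | rejected: 01, 10
  Length 3: accepted: 001, 010, 100, 111 | rejected: 000, 011, 101, 110
  Length 4: accepted: 0000, 0011, 0101, 0110, 1001, 1010, 1100, 1111 | rejected: 0001, 0010, 0100, 0111, 1000, 1011, 1101, 1110
Total: 16 string(s).

Final answer: ε, 1, 00, 11, 001, 010, 100, 111, 0000, 0011, 0101, 0110, 1001, 1010, 1100, 1111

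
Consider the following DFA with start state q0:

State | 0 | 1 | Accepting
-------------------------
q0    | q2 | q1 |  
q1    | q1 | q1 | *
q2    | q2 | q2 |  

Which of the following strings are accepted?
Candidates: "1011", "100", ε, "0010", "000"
"1011": q0 → q1 → q1 → q1 → q1; q1 is accepting → accepted
"100": q0 → q1 → q1 → q1; q1 is accepting → accepted
ε: q0; q0 is not accepting → rejected
"0010": q0 → q2 → q2 → q2 → q2; q2 is not accepting → rejected
"000": q0 → q2 → q2 → q2; q2 is not accepting → rejected

Final answer: "1011", "100"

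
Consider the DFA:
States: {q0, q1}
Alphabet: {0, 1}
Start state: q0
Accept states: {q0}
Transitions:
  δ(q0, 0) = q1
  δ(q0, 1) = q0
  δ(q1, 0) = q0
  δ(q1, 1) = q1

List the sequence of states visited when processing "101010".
Starting at q0
Read '1': q0 -> q0
Read '0': q0 -> q1
Read '1': q1 -> q1
Read '0': q1 -> q0
Read '1': q0 -> q0
Read '0': q0 -> q1

Final answer: q0 -> q0 -> q1 -> q1 -> q0 -> q0 -> q1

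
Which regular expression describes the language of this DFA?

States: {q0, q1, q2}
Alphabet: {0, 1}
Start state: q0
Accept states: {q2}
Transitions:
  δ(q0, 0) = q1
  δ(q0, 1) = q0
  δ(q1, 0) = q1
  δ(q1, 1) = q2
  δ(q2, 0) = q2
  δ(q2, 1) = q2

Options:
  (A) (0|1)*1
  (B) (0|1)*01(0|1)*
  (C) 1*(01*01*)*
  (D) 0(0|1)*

Testing sample strings against the DFA:
  '001' -> accepted
  '111' -> rejected
  '00' -> rejected
  '0101' -> accepted
Checking each option for a counterexample:
  (A) (0|1)*1: '1' is rejected by the DFA but matches the regex → eliminated
  (B) (0|1)*01(0|1)*: agrees with the DFA on all strings of length ≤ 4
  (C) 1*(01*01*)*: ε is rejected by the DFA but matches the regex → eliminated
  (D) 0(0|1)*: '0' is rejected by the DFA but matches the regex → eliminated
Only (B) (0|1)*01(0|1)* is consistent with the DFA.

Final answer: (B) (0|1)*01(0|1)*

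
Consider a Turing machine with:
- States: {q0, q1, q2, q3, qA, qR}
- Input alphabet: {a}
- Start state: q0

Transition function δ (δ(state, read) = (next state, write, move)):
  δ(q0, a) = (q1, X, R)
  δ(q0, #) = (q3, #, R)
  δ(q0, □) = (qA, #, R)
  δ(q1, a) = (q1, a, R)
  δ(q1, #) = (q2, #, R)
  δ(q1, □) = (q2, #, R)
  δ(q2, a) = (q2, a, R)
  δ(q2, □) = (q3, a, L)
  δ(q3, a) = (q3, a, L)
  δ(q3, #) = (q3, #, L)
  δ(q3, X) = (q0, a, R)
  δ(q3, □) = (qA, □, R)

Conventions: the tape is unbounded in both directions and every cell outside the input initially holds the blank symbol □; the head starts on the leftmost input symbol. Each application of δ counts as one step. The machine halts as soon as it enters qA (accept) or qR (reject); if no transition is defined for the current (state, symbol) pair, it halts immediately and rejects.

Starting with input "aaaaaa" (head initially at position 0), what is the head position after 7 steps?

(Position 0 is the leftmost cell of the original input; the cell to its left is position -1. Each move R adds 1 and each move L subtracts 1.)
Step 0: [q0]aaaaaa (head at position 0)
Step 1: δ(q0, a) = (q1, X, R)  ⊢  X[q1]aaaaa (head at position 1)
Step 2: δ(q1, a) = (q1, a, R)  ⊢  Xa[q1]aaaa (head at position 2)
Step 3: δ(q1, a) = (q1, a, R)  ⊢  Xaa[q1]aaa (head at position 3)
Step 4: δ(q1, a) = (q1, a, R)  ⊢  Xaaa[q1]aa (head at position 4)
Step 5: δ(q1, a) = (q1, a, R)  ⊢  Xaaaa[q1]a (head at position 5)
Step 6: δ(q1, a) = (q1, a, R)  ⊢  Xaaaaa[q1]□ (head at position 6)
Step 7: δ(q1, □) = (q2, #, R)  ⊢  Xaaaaa#[q2]□ (head at position 7)
Head position after 7 steps: 7

Final answer: Position 7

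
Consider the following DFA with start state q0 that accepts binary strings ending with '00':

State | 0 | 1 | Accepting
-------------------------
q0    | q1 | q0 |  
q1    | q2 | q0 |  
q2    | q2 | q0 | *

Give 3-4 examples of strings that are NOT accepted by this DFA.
Any strings that end in a non-accepting state work; for example:
"0": q0 → q1; q1 is not accepting → rejected
"010": q0 → q1 → q0 → q1; q1 is not accepting → rejected
"0111": q0 → q1 → q0 → q0 → q0; q0 is not accepting → rejected
"1110": q0 → q0 → q0 → q0 → q1; q1 is not accepting → rejected

Final answer: "0", "010", "0111", "1110"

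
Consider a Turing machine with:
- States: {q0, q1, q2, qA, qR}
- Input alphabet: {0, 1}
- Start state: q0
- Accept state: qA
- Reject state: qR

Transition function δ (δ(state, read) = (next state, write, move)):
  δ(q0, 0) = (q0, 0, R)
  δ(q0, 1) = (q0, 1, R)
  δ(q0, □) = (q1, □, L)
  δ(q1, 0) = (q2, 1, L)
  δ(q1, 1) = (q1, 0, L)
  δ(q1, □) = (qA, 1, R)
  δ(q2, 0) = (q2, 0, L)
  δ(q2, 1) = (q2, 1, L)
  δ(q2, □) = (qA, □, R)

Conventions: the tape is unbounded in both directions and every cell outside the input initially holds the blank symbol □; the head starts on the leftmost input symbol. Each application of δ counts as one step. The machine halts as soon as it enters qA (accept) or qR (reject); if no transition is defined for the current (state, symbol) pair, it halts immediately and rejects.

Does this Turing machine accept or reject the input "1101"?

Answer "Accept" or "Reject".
Step 0: [q0]1101 (head at position 0)
Step 1: δ(q0, 1) = (q0, 1, R)  ⊢  1[q0]101 (head at position 1)
Step 2: δ(q0, 1) = (q0, 1, R)  ⊢  11[q0]01 (head at position 2)
Step 3: δ(q0, 0) = (q0, 0, R)  ⊢  110[q0]1 (head at position 3)
Step 4: δ(q0, 1) = (q0, 1, R)  ⊢  1101[q0]□ (head at position 4)
Step 5: δ(q0, □) = (q1, □, L)  ⊢  110[q1]1□ (head at position 3)
Step 6: δ(q1, 1) = (q1, 0, L)  ⊢  11[q1]00□ (head at position 2)
Step 7: δ(q1, 0) = (q2, 1, L)  ⊢  1[q2]110□ (head at position 1)
Step 8: δ(q2, 1) = (q2, 1, L)  ⊢  [q2]1110□ (head at position 0)
Step 9: δ(q2, 1) = (q2, 1, L)  ⊢  [q2]□1110□ (head at position -1)
Step 10: δ(q2, □) = (qA, □, R)  ⊢  □[qA]1110□ (head at position 0)
The machine is in qA, so it halts and accepts.

Final answer: Accept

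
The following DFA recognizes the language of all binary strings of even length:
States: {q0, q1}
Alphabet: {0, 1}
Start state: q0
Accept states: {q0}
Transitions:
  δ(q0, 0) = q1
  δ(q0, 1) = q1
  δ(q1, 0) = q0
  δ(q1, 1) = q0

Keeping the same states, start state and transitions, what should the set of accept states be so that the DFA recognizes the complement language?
The DFA is complete (every state has a transition on every symbol), so the complement
is recognized by the same DFA with accepting and non-accepting states swapped.
Original accept states: {q0}
Complement accept states = All states - Original accept states
= {q0, q1} - {q0}
= {q1}
Complement language: strings of ODD length

Final answer: {q1}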